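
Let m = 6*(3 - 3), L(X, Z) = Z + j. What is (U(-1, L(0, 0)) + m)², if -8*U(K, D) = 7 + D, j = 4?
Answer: 121/64 ≈ 1.8906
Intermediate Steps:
L(X, Z) = 4 + Z (L(X, Z) = Z + 4 = 4 + Z)
U(K, D) = -7/8 - D/8 (U(K, D) = -(7 + D)/8 = -7/8 - D/8)
m = 0 (m = 6*0 = 0)
(U(-1, L(0, 0)) + m)² = ((-7/8 - (4 + 0)/8) + 0)² = ((-7/8 - ⅛*4) + 0)² = ((-7/8 - ½) + 0)² = (-11/8 + 0)² = (-11/8)² = 121/64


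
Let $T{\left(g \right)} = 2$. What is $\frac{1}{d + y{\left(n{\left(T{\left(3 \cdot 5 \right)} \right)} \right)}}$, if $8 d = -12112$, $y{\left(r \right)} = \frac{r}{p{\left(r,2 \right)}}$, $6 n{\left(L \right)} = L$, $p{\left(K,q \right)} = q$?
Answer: $- \frac{6}{9083} \approx -0.00066057$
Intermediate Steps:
$n{\left(L \right)} = \frac{L}{6}$
$y{\left(r \right)} = \frac{r}{2}$
$d = -1514$ ($d = \frac{1}{8} \left(-12112\right) = -1514$)
$\frac{1}{d + y{\left(n{\left(T{\left(3 \cdot 5 \right)} \right)} \right)}} = \frac{1}{-1514 + \frac{\frac{1}{6} \cdot 2}{2}} = \frac{1}{-1514 + \frac{1}{2} \cdot \frac{1}{3}} = \frac{1}{-1514 + \frac{1}{6}} = \frac{1}{- \frac{9083}{6}} = - \frac{6}{9083}$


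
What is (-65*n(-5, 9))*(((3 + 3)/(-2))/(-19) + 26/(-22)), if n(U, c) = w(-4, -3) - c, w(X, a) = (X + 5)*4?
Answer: -69550/209 ≈ -332.77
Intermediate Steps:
w(X, a) = 20 + 4*X (w(X, a) = (5 + X)*4 = 20 + 4*X)
n(U, c) = 4 - c (n(U, c) = (20 + 4*(-4)) - c = (20 - 16) - c = 4 - c)
(-65*n(-5, 9))*(((3 + 3)/(-2))/(-19) + 26/(-22)) = (-65*(4 - 1*9))*(((3 + 3)/(-2))/(-19) + 26/(-22)) = (-65*(4 - 9))*(-½*6*(-1/19) + 26*(-1/22)) = (-65*(-5))*(-3*(-1/19) - 13/11) = 325*(3/19 - 13/11) = 325*(-214/209) = -69550/209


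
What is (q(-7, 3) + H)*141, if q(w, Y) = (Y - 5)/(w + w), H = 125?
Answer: 123516/7 ≈ 17645.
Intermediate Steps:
q(w, Y) = (-5 + Y)/(2*w) (q(w, Y) = (-5 + Y)/((2*w)) = (-5 + Y)*(1/(2*w)) = (-5 + Y)/(2*w))
(q(-7, 3) + H)*141 = ((½)*(-5 + 3)/(-7) + 125)*141 = ((½)*(-⅐)*(-2) + 125)*141 = (⅐ + 125)*141 = (876/7)*141 = 123516/7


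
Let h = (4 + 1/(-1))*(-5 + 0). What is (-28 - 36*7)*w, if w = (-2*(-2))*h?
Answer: 16800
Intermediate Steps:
h = -15 (h = (4 + 1*(-1))*(-5) = (4 - 1)*(-5) = 3*(-5) = -15)
w = -60 (w = -2*(-2)*(-15) = 4*(-15) = -60)
(-28 - 36*7)*w = (-28 - 36*7)*(-60) = (-28 - 252)*(-60) = -280*(-60) = 16800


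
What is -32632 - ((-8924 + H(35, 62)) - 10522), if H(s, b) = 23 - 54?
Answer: -13155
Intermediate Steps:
H(s, b) = -31
-32632 - ((-8924 + H(35, 62)) - 10522) = -32632 - ((-8924 - 31) - 10522) = -32632 - (-8955 - 10522) = -32632 - 1*(-19477) = -32632 + 19477 = -13155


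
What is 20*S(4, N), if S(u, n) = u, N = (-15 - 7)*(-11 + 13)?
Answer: 80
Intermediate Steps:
N = -44 (N = -22*2 = -44)
20*S(4, N) = 20*4 = 80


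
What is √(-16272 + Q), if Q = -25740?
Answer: 6*I*√1167 ≈ 204.97*I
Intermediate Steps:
√(-16272 + Q) = √(-16272 - 25740) = √(-42012) = 6*I*√1167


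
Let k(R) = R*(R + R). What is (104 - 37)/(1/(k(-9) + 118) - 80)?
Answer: -18760/22399 ≈ -0.83754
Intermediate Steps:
k(R) = 2*R**2 (k(R) = R*(2*R) = 2*R**2)
(104 - 37)/(1/(k(-9) + 118) - 80) = (104 - 37)/(1/(2*(-9)**2 + 118) - 80) = 67/(1/(2*81 + 118) - 80) = 67/(1/(162 + 118) - 80) = 67/(1/280 - 80) = 67/(-22399/280) = 67*(-280/22399) = -18760/22399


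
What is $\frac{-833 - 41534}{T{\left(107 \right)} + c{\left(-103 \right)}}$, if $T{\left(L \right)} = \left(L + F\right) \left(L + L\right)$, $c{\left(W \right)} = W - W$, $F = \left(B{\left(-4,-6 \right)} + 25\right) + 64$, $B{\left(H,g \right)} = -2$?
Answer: $- \frac{42367}{41516} \approx -1.0205$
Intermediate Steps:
$F = 87$ ($F = \left(-2 + 25\right) + 64 = 23 + 64 = 87$)
$c{\left(W \right)} = 0$
$T{\left(L \right)} = 2 L \left(87 + L\right)$ ($T{\left(L \right)} = \left(L + 87\right) \left(L + L\right) = \left(87 + L\right) 2 L = 2 L \left(87 + L\right)$)
$\frac{-833 - 41534}{T{\left(107 \right)} + c{\left(-103 \right)}} = \frac{-833 - 41534}{2 \cdot 107 \left(87 + 107\right) + 0} = - \frac{42367}{2 \cdot 107 \cdot 194 + 0} = - \frac{42367}{41516 + 0} = - \frac{42367}{41516}$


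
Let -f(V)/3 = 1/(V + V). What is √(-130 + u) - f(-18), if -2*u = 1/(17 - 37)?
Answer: -1/12 + I*√51990/20 ≈ -0.083333 + 11.401*I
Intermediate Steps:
f(V) = -3/(2*V) (f(V) = -3/(V + V) = -3*1/(2*V) = -3/(2*V))
u = 1/40 (u = -1/(2*(17 - 37)) = -½/(-20) = -½*(-1/20) = 1/40 ≈ 0.025000)
√(-130 + u) - f(-18) = √(-130 + 1/40) - (-3)/(2*(-18)) = √(-5199/40) - (-3)*(-1)/(2*18) = I*√51990/20 - 1*1/12 = I*√51990/20 - 1/12 = -1/12 + I*√51990/20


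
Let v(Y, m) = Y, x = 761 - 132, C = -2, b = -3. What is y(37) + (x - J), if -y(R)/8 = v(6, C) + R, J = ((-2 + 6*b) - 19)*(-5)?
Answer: 90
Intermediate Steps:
x = 629
J = 195 (J = ((-2 + 6*(-3)) - 19)*(-5) = ((-2 - 18) - 19)*(-5) = (-20 - 19)*(-5) = -39*(-5) = 195)
y(R) = -48 - 8*R (y(R) = -8*(6 + R) = -48 - 8*R)
y(37) + (x - J) = (-48 - 8*37) + (629 - 1*195) = (-48 - 296) + (629 - 195) = -344 + 434 = 90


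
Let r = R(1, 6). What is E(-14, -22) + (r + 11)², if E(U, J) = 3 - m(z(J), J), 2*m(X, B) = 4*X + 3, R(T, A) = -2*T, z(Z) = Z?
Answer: 253/2 ≈ 126.50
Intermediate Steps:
m(X, B) = 3/2 + 2*X (m(X, B) = (4*X + 3)/2 = (3 + 4*X)/2 = 3/2 + 2*X)
r = -2 (r = -2*1 = -2)
E(U, J) = 3/2 - 2*J (E(U, J) = 3 - (3/2 + 2*J) = 3 + (-3/2 - 2*J) = 3/2 - 2*J)
E(-14, -22) + (r + 11)² = (3/2 - 2*(-22)) + (-2 + 11)² = (3/2 + 44) + 9² = 91/2 + 81 = 253/2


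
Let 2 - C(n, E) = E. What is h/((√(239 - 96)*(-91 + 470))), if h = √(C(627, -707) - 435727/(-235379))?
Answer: √275408965014/89208641 ≈ 0.0058828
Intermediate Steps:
C(n, E) = 2 - E
h = √39383481997002/235379 (h = √((2 - 1*(-707)) - 435727/(-235379)) = √((2 + 707) - 435727*(-1/235379)) = √(709 + 435727/235379) = √(167319438/235379) = √39383481997002/235379 ≈ 26.662)
h/((√(239 - 96)*(-91 + 470))) = (√39383481997002/235379)/((√(239 - 96)*(-91 + 470))) = (√39383481997002/235379)/((√143*379)) = (√39383481997002/235379)/((379*√143)) = (√39383481997002/235379)*(√143/54197) = √275408965014/89208641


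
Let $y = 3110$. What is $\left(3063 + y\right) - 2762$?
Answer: $3411$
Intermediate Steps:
$\left(3063 + y\right) - 2762 = \left(3063 + 3110\right) - 2762 = 6173 - 2762 = 3411$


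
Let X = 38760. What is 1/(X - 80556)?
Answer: -1/41796 ≈ -2.3926e-5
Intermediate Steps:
1/(X - 80556) = 1/(38760 - 80556) = 1/(-41796) = -1/41796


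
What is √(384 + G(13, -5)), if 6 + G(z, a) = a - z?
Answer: 6*√10 ≈ 18.974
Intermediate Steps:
G(z, a) = -6 + a - z (G(z, a) = -6 + (a - z) = -6 + a - z)
√(384 + G(13, -5)) = √(384 + (-6 - 5 - 1*13)) = √(384 + (-6 - 5 - 13)) = √(384 - 24) = √360 = 6*√10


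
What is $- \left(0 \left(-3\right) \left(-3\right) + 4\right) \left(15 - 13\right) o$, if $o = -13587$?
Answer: $108696$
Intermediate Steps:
$- \left(0 \left(-3\right) \left(-3\right) + 4\right) \left(15 - 13\right) o = - \left(0 \left(-3\right) \left(-3\right) + 4\right) \left(15 - 13\right) \left(-13587\right) = - \left(0 \left(-3\right) + 4\right) 2 \left(-13587\right) = - \left(0 + 4\right) 2 \left(-13587\right) = - 4 \cdot 2 \left(-13587\right) = \left(-1\right) 8 \left(-13587\right) = \left(-8\right) \left(-13587\right) = 108696$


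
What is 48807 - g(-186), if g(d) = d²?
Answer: 14211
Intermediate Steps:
48807 - g(-186) = 48807 - 1*(-186)² = 48807 - 1*34596 = 48807 - 34596 = 14211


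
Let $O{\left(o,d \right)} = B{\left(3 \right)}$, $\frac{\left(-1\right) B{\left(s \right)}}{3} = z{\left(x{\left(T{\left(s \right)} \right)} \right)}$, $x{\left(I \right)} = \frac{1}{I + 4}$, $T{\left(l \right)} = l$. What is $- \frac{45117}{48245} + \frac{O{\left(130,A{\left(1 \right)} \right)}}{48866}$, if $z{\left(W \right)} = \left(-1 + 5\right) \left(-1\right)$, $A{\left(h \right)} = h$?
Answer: $- \frac{1102054191}{1178770085} \approx -0.93492$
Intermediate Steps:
$x{\left(I \right)} = \frac{1}{4 + I}$
$z{\left(W \right)} = -4$ ($z{\left(W \right)} = 4 \left(-1\right) = -4$)
$B{\left(s \right)} = 12$ ($B{\left(s \right)} = \left(-3\right) \left(-4\right) = 12$)
$O{\left(o,d \right)} = 12$
$- \frac{45117}{48245} + \frac{O{\left(130,A{\left(1 \right)} \right)}}{48866} = - \frac{45117}{48245} + \frac{12}{48866} = \left(-45117\right) \frac{1}{48245} + 12 \cdot \frac{1}{48866} = - \frac{45117}{48245} + \frac{6}{24433} = - \frac{1102054191}{1178770085}$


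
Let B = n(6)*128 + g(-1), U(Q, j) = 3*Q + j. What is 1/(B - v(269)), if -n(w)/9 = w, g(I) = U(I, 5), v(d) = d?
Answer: -1/7179 ≈ -0.00013930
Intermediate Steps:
U(Q, j) = j + 3*Q
g(I) = 5 + 3*I
n(w) = -9*w
B = -6910 (B = -9*6*128 + (5 + 3*(-1)) = -54*128 + (5 - 3) = -6912 + 2 = -6910)
1/(B - v(269)) = 1/(-6910 - 1*269) = 1/(-6910 - 269) = 1/(-7179) = -1/7179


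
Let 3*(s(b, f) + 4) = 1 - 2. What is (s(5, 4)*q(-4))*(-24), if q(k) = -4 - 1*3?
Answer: -728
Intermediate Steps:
s(b, f) = -13/3 (s(b, f) = -4 + (1 - 2)/3 = -4 + (⅓)*(-1) = -4 - ⅓ = -13/3)
q(k) = -7 (q(k) = -4 - 3 = -7)
(s(5, 4)*q(-4))*(-24) = -13/3*(-7)*(-24) = (91/3)*(-24) = -728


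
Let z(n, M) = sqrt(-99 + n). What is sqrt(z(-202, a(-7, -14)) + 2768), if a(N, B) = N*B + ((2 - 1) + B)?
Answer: sqrt(2768 + I*sqrt(301)) ≈ 52.612 + 0.1649*I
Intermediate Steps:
a(N, B) = 1 + B + B*N (a(N, B) = B*N + (1 + B) = 1 + B + B*N)
sqrt(z(-202, a(-7, -14)) + 2768) = sqrt(sqrt(-99 - 202) + 2768) = sqrt(sqrt(-301) + 2768) = sqrt(I*sqrt(301) + 2768) = sqrt(2768 + I*sqrt(301))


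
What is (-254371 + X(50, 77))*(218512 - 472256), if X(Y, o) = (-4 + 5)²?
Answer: 64544861280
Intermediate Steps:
X(Y, o) = 1 (X(Y, o) = 1² = 1)
(-254371 + X(50, 77))*(218512 - 472256) = (-254371 + 1)*(218512 - 472256) = -254370*(-253744) = 64544861280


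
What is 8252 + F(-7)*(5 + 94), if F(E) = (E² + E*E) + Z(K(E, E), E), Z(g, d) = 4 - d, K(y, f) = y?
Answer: 19043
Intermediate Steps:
F(E) = 4 - E + 2*E² (F(E) = (E² + E*E) + (4 - E) = (E² + E²) + (4 - E) = 2*E² + (4 - E) = 4 - E + 2*E²)
8252 + F(-7)*(5 + 94) = 8252 + (4 - 1*(-7) + 2*(-7)²)*(5 + 94) = 8252 + (4 + 7 + 2*49)*99 = 8252 + (4 + 7 + 98)*99 = 8252 + 109*99 = 8252 + 10791 = 19043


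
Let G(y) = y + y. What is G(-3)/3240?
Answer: -1/540 ≈ -0.0018519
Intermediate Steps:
G(y) = 2*y
G(-3)/3240 = (2*(-3))/3240 = -6*1/3240 = -1/540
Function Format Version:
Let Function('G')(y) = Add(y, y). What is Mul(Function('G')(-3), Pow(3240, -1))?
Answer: Rational(-1, 540) ≈ -0.0018519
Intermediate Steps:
Function('G')(y) = Mul(2, y)
Mul(Function('G')(-3), Pow(3240, -1)) = Mul(Mul(2, -3), Pow(3240, -1)) = Mul(-6, Rational(1, 3240)) = Rational(-1, 540)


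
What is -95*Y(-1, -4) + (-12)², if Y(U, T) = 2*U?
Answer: 334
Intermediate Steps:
-95*Y(-1, -4) + (-12)² = -190*(-1) + (-12)² = -95*(-2) + 144 = 190 + 144 = 334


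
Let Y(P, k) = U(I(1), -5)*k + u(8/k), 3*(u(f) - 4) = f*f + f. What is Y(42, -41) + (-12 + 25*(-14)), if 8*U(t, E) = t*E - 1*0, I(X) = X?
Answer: -4470483/13448 ≈ -332.43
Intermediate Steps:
U(t, E) = E*t/8 (U(t, E) = (t*E - 1*0)/8 = (E*t + 0)/8 = (E*t)/8 = E*t/8)
u(f) = 4 + f/3 + f²/3 (u(f) = 4 + (f*f + f)/3 = 4 + (f² + f)/3 = 4 + (f + f²)/3 = 4 + (f/3 + f²/3) = 4 + f/3 + f²/3)
Y(P, k) = 4 - 5*k/8 + 8/(3*k) + 64/(3*k²) (Y(P, k) = ((⅛)*(-5)*1)*k + (4 + (8/k)/3 + (8/k)²/3) = -5*k/8 + (4 + 8/(3*k) + (64/k²)/3) = -5*k/8 + (4 + 8/(3*k) + 64/(3*k²)) = 4 - 5*k/8 + 8/(3*k) + 64/(3*k²))
Y(42, -41) + (-12 + 25*(-14)) = (4 - 5/8*(-41) + (8/3)/(-41) + (64/3)/(-41)²) + (-12 + 25*(-14)) = (4 + 205/8 + (8/3)*(-1/41) + (64/3)*(1/1681)) + (-12 - 350) = (4 + 205/8 - 8/123 + 64/5043) - 362 = 397693/13448 - 362 = -4470483/13448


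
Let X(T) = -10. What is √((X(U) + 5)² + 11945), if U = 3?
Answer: 3*√1330 ≈ 109.41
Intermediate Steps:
√((X(U) + 5)² + 11945) = √((-10 + 5)² + 11945) = √((-5)² + 11945) = √(25 + 11945) = √11970 = 3*√1330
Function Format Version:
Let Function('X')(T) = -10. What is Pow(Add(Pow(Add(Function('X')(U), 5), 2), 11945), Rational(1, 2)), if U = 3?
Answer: Mul(3, Pow(1330, Rational(1, 2))) ≈ 109.41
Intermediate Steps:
Pow(Add(Pow(Add(Function('X')(U), 5), 2), 11945), Rational(1, 2)) = Pow(Add(Pow(Add(-10, 5), 2), 11945), Rational(1, 2)) = Pow(Add(Pow(-5, 2), 11945), Rational(1, 2)) = Pow(Add(25, 11945), Rational(1, 2)) = Pow(11970, Rational(1, 2)) = Mul(3, Pow(1330, Rational(1, 2)))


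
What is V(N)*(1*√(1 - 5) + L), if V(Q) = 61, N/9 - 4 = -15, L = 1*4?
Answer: 244 + 122*I ≈ 244.0 + 122.0*I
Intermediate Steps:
L = 4
N = -99 (N = 36 + 9*(-15) = 36 - 135 = -99)
V(N)*(1*√(1 - 5) + L) = 61*(1*√(1 - 5) + 4) = 61*(1*√(-4) + 4) = 61*(1*(2*I) + 4) = 61*(2*I + 4) = 61*(4 + 2*I) = 244 + 122*I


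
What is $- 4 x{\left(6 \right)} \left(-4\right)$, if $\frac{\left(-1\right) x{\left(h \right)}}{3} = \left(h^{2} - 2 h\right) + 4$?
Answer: $-1344$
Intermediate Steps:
$x{\left(h \right)} = -12 - 3 h^{2} + 6 h$ ($x{\left(h \right)} = - 3 \left(\left(h^{2} - 2 h\right) + 4\right) = - 3 \left(4 + h^{2} - 2 h\right) = -12 - 3 h^{2} + 6 h$)
$- 4 x{\left(6 \right)} \left(-4\right) = - 4 \left(-12 - 3 \cdot 6^{2} + 6 \cdot 6\right) \left(-4\right) = - 4 \left(-12 - 108 + 36\right) \left(-4\right) = \left(-4\right) \left(-84\right) \left(-4\right) = 336 \left(-4\right) = -1344$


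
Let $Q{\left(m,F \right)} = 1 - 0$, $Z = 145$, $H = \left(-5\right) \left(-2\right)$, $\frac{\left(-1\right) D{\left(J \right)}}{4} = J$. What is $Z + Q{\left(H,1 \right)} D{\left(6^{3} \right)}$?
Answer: $-719$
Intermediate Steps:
$D{\left(J \right)} = - 4 J$
$H = 10$
$Q{\left(m,F \right)} = 1$ ($Q{\left(m,F \right)} = 1 + 0 = 1$)
$Z + Q{\left(H,1 \right)} D{\left(6^{3} \right)} = 145 + 1 \left(- 4 \cdot 6^{3}\right) = 145 + 1 \left(\left(-4\right) 216\right) = 145 + 1 \left(-864\right) = 145 - 864 = -719$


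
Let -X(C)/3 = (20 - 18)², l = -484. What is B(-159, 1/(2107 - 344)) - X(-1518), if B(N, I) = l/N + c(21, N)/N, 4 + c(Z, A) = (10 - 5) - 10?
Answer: 2401/159 ≈ 15.101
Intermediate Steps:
c(Z, A) = -9 (c(Z, A) = -4 + ((10 - 5) - 10) = -4 + (5 - 10) = -4 - 5 = -9)
X(C) = -12 (X(C) = -3*(20 - 18)² = -3*2² = -3*4 = -12)
B(N, I) = -493/N (B(N, I) = -484/N - 9/N = -493/N)
B(-159, 1/(2107 - 344)) - X(-1518) = -493/(-159) - 1*(-12) = -493*(-1/159) + 12 = 493/159 + 12 = 2401/159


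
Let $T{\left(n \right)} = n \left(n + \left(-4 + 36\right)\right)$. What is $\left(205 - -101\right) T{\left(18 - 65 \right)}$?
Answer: $215730$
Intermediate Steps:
$T{\left(n \right)} = n \left(32 + n\right)$ ($T{\left(n \right)} = n \left(n + 32\right) = n \left(32 + n\right)$)
$\left(205 - -101\right) T{\left(18 - 65 \right)} = \left(205 - -101\right) \left(18 - 65\right) \left(32 + \left(18 - 65\right)\right) = \left(205 + 101\right) \left(18 - 65\right) \left(32 + \left(18 - 65\right)\right) = 306 \left(- 47 \left(32 - 47\right)\right) = 306 \left(\left(-47\right) \left(-15\right)\right) = 306 \cdot 705 = 215730$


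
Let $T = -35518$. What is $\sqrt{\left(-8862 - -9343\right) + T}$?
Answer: $3 i \sqrt{3893} \approx 187.18 i$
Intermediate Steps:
$\sqrt{\left(-8862 - -9343\right) + T} = \sqrt{\left(-8862 - -9343\right) - 35518} = \sqrt{\left(-8862 + 9343\right) - 35518} = \sqrt{481 - 35518} = \sqrt{-35037} = 3 i \sqrt{3893}$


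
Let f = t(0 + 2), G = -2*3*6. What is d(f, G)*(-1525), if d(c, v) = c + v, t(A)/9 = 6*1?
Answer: -27450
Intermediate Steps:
G = -36 (G = -6*6 = -36)
t(A) = 54 (t(A) = 9*(6*1) = 9*6 = 54)
f = 54
d(f, G)*(-1525) = (54 - 36)*(-1525) = 18*(-1525) = -27450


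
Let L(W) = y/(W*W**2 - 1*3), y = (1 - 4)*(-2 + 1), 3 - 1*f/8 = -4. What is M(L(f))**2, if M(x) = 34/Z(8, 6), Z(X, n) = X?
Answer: 289/16 ≈ 18.063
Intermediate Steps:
f = 56 (f = 24 - 8*(-4) = 24 + 32 = 56)
y = 3 (y = -3*(-1) = 3)
L(W) = 3/(-3 + W**3) (L(W) = 3/(W*W**2 - 1*3) = 3/(W**3 - 3) = 3/(-3 + W**3))
M(x) = 17/4 (M(x) = 34/8 = 34*(1/8) = 17/4)
M(L(f))**2 = (17/4)**2 = 289/16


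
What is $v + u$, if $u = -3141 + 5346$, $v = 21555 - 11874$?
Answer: $11886$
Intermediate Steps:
$v = 9681$
$u = 2205$
$v + u = 9681 + 2205 = 11886$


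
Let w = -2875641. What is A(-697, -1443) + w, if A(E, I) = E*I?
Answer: -1869870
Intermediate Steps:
A(-697, -1443) + w = -697*(-1443) - 2875641 = 1005771 - 2875641 = -1869870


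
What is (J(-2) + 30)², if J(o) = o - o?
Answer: 900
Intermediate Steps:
J(o) = 0
(J(-2) + 30)² = (0 + 30)² = 30² = 900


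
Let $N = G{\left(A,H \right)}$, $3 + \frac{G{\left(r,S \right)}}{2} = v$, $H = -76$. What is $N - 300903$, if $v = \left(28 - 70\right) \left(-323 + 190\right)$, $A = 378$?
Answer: $-289737$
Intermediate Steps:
$v = 5586$ ($v = \left(-42\right) \left(-133\right) = 5586$)
$G{\left(r,S \right)} = 11166$ ($G{\left(r,S \right)} = -6 + 2 \cdot 5586 = -6 + 11172 = 11166$)
$N = 11166$
$N - 300903 = 11166 - 300903 = -289737$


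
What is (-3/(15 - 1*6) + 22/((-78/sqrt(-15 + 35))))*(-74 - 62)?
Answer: 136/3 + 2992*sqrt(5)/39 ≈ 216.88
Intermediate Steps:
(-3/(15 - 1*6) + 22/((-78/sqrt(-15 + 35))))*(-74 - 62) = (-3/(15 - 6) + 22/((-78*sqrt(5)/10)))*(-136) = (-3/9 + 22/((-78*sqrt(5)/10)))*(-136) = (-3*1/9 + 22/((-39*sqrt(5)/5)))*(-136) = (-1/3 + 22/((-39*sqrt(5)/5)))*(-136) = (-1/3 + 22*(-sqrt(5)/39))*(-136) = (-1/3 - 22*sqrt(5)/39)*(-136) = 136/3 + 2992*sqrt(5)/39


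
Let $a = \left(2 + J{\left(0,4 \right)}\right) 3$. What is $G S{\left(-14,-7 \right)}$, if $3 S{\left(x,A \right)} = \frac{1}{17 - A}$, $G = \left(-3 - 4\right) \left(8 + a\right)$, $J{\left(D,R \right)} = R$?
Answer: $- \frac{91}{36} \approx -2.5278$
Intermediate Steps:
$a = 18$ ($a = \left(2 + 4\right) 3 = 6 \cdot 3 = 18$)
$G = -182$ ($G = \left(-3 - 4\right) \left(8 + 18\right) = \left(-7\right) 26 = -182$)
$S{\left(x,A \right)} = \frac{1}{3 \left(17 - A\right)}$
$G S{\left(-14,-7 \right)} = - 182 \left(- \frac{1}{-51 + 3 \left(-7\right)}\right) = - 182 \left(- \frac{1}{-51 - 21}\right) = - 182 \left(- \frac{1}{-72}\right) = - 182 \left(\left(-1\right) \left(- \frac{1}{72}\right)\right) = \left(-182\right) \frac{1}{72} = - \frac{91}{36}$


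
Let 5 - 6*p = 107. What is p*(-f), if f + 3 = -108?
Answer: -1887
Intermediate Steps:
f = -111 (f = -3 - 108 = -111)
p = -17 (p = 5/6 - 1/6*107 = 5/6 - 107/6 = -17)
p*(-f) = -(-17)*(-111) = -17*111 = -1887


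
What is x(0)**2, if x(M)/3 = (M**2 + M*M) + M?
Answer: 0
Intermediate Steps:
x(M) = 3*M + 6*M**2 (x(M) = 3*((M**2 + M*M) + M) = 3*((M**2 + M**2) + M) = 3*(2*M**2 + M) = 3*(M + 2*M**2) = 3*M + 6*M**2)
x(0)**2 = (3*0*(1 + 2*0))**2 = (3*0*(1 + 0))**2 = (3*0*1)**2 = 0**2 = 0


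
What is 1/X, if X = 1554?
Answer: 1/1554 ≈ 0.00064350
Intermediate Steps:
1/X = 1/1554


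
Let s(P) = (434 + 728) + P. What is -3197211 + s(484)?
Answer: -3195565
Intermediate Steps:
s(P) = 1162 + P
-3197211 + s(484) = -3197211 + (1162 + 484) = -3197211 + 1646 = -3195565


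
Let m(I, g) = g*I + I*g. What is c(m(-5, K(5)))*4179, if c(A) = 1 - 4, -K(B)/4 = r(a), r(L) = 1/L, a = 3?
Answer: -12537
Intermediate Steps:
K(B) = -4/3
m(I, g) = 2*I*g (m(I, g) = I*g + I*g = 2*I*g)
c(A) = -3
c(m(-5, K(5)))*4179 = -3*4179 = -12537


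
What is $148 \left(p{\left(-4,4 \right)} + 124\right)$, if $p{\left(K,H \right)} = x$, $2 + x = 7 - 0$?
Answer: $19092$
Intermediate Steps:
$x = 5$ ($x = -2 + \left(7 - 0\right) = -2 + \left(7 + 0\right) = -2 + 7 = 5$)
$p{\left(K,H \right)} = 5$
$148 \left(p{\left(-4,4 \right)} + 124\right) = 148 \left(5 + 124\right) = 148 \cdot 129 = 19092$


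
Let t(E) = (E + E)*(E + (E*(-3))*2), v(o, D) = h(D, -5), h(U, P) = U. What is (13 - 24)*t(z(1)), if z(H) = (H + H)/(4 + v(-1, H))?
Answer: 88/5 ≈ 17.600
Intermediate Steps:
v(o, D) = D
z(H) = 2*H/(4 + H) (z(H) = (H + H)/(4 + H) = (2*H)/(4 + H) = 2*H/(4 + H))
t(E) = -10*E**2 (t(E) = (2*E)*(E - 3*E*2) = (2*E)*(E - 6*E) = (2*E)*(-5*E) = -10*E**2)
(13 - 24)*t(z(1)) = (13 - 24)*(-10*4/(4 + 1)**2) = -(-110)*(2*1/5)**2 = -(-110)*(2*1*(1/5))**2 = -(-110)*(2/5)**2 = -(-110)*4/25 = -11*(-8/5) = 88/5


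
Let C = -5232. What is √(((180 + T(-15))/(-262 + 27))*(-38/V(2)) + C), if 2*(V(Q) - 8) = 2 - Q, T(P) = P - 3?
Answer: I*√1155025470/470 ≈ 72.31*I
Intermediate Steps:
T(P) = -3 + P
V(Q) = 9 - Q/2 (V(Q) = 8 + (2 - Q)/2 = 8 + (1 - Q/2) = 9 - Q/2)
√(((180 + T(-15))/(-262 + 27))*(-38/V(2)) + C) = √(((180 + (-3 - 15))/(-262 + 27))*(-38/(9 - ½*2)) - 5232) = √(((180 - 18)/(-235))*(-38/(9 - 1)) - 5232) = √((162*(-1/235))*(-38/8) - 5232) = √(-(-6156)/(235*8) - 5232) = √(-162/235*(-19/4) - 5232) = √(1539/470 - 5232) = √(-2457501/470) = I*√1155025470/470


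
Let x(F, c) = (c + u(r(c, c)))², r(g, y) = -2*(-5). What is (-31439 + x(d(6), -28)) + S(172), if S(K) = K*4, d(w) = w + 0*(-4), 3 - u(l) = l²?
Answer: -15126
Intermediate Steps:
r(g, y) = 10
u(l) = 3 - l²
d(w) = w (d(w) = w + 0 = w)
S(K) = 4*K
x(F, c) = (-97 + c)² (x(F, c) = (c + (3 - 1*10²))² = (c + (3 - 1*100))² = (c + (3 - 100))² = (c - 97)² = (-97 + c)²)
(-31439 + x(d(6), -28)) + S(172) = (-31439 + (-97 - 28)²) + 4*172 = (-31439 + (-125)²) + 688 = (-31439 + 15625) + 688 = -15814 + 688 = -15126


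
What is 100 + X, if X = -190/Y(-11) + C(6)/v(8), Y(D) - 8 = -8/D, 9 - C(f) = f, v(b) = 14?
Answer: 26357/336 ≈ 78.443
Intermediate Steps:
C(f) = 9 - f
Y(D) = 8 - 8/D
X = -7243/336 (X = -190/(8 - 8/(-11)) + (9 - 1*6)/14 = -190/(8 - 8*(-1/11)) + (9 - 6)*(1/14) = -190/(8 + 8/11) + 3*(1/14) = -190/96/11 + 3/14 = -190*11/96 + 3/14 = -1045/48 + 3/14 = -7243/336 ≈ -21.557)
100 + X = 100 - 7243/336 = 26357/336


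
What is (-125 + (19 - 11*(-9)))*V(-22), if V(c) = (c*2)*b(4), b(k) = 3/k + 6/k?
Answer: 693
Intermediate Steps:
b(k) = 9/k
V(c) = 9*c/2 (V(c) = (c*2)*(9/4) = (2*c)*(9*(1/4)) = (2*c)*(9/4) = 9*c/2)
(-125 + (19 - 11*(-9)))*V(-22) = (-125 + (19 - 11*(-9)))*((9/2)*(-22)) = (-125 + (19 + 99))*(-99) = (-125 + 118)*(-99) = -7*(-99) = 693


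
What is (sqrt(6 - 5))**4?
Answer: 1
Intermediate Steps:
(sqrt(6 - 5))**4 = (sqrt(1))**4 = 1**4 = 1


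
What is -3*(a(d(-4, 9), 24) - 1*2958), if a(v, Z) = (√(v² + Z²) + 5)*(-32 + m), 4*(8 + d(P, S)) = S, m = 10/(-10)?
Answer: 9369 + 99*√9745/4 ≈ 11812.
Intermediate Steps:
m = -1 (m = 10*(-⅒) = -1)
d(P, S) = -8 + S/4
a(v, Z) = -165 - 33*√(Z² + v²) (a(v, Z) = (√(v² + Z²) + 5)*(-32 - 1) = (√(Z² + v²) + 5)*(-33) = (5 + √(Z² + v²))*(-33) = -165 - 33*√(Z² + v²))
-3*(a(d(-4, 9), 24) - 1*2958) = -3*((-165 - 33*√(24² + (-8 + (¼)*9)²)) - 1*2958) = -3*((-165 - 33*√(576 + (-8 + 9/4)²)) - 2958) = -3*((-165 - 33*√(576 + (-23/4)²)) - 2958) = -3*((-165 - 33*√(576 + 529/16)) - 2958) = -3*((-165 - 33*√9745/4) - 2958) = -3*(-3123 - 33*√9745/4) = 9369 + 99*√9745/4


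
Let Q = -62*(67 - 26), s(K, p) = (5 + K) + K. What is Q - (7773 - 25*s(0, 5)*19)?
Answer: -7940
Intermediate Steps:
s(K, p) = 5 + 2*K
Q = -2542 (Q = -62*41 = -2542)
Q - (7773 - 25*s(0, 5)*19) = -2542 - (7773 - 25*(5 + 2*0)*19) = -2542 - (7773 - 25*(5 + 0)*19) = -2542 - (7773 - 25*5*19) = -2542 - (7773 - 125*19) = -2542 - (7773 - 2375) = -2542 - 1*5398 = -2542 - 5398 = -7940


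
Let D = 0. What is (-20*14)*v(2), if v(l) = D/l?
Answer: 0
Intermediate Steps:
v(l) = 0 (v(l) = 0/l = 0)
(-20*14)*v(2) = -20*14*0 = -280*0 = 0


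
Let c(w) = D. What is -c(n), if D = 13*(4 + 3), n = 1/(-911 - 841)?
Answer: -91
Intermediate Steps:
n = -1/1752 (n = 1/(-1752) = -1/1752 ≈ -0.00057078)
D = 91 (D = 13*7 = 91)
c(w) = 91
-c(n) = -1*91 = -91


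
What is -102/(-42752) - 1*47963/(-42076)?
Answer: 256850741/224854144 ≈ 1.1423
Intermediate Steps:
-102/(-42752) - 1*47963/(-42076) = -102*(-1/42752) - 47963*(-1/42076) = 51/21376 + 47963/42076 = 256850741/224854144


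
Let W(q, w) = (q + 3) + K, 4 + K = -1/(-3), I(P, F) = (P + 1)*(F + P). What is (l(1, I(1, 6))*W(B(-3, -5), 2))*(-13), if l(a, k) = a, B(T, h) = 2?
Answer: -52/3 ≈ -17.333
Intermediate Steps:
I(P, F) = (1 + P)*(F + P)
K = -11/3 (K = -4 - 1/(-3) = -4 - 1*(-⅓) = -4 + ⅓ = -11/3 ≈ -3.6667)
W(q, w) = -⅔ + q (W(q, w) = (q + 3) - 11/3 = (3 + q) - 11/3 = -⅔ + q)
(l(1, I(1, 6))*W(B(-3, -5), 2))*(-13) = (1*(-⅔ + 2))*(-13) = (1*(4/3))*(-13) = (4/3)*(-13) = -52/3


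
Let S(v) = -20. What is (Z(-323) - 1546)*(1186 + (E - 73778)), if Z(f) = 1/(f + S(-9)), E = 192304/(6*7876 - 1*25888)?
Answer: 102804762325126/916153 ≈ 1.1221e+8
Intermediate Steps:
E = 24038/2671 (E = 192304/(47256 - 25888) = 192304/21368 = 192304*(1/21368) = 24038/2671 ≈ 8.9996)
Z(f) = 1/(-20 + f) (Z(f) = 1/(f - 20) = 1/(-20 + f))
(Z(-323) - 1546)*(1186 + (E - 73778)) = (1/(-20 - 323) - 1546)*(1186 + (24038/2671 - 73778)) = (1/(-343) - 1546)*(1186 - 197037000/2671) = (-1/343 - 1546)*(-193869194/2671) = -530279/343*(-193869194/2671) = 102804762325126/916153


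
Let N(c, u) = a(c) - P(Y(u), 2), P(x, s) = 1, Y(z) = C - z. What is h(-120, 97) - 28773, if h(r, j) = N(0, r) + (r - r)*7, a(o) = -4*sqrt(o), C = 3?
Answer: -28774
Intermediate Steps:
Y(z) = 3 - z
N(c, u) = -1 - 4*sqrt(c) (N(c, u) = -4*sqrt(c) - 1*1 = -4*sqrt(c) - 1 = -1 - 4*sqrt(c))
h(r, j) = -1 (h(r, j) = (-1 - 4*sqrt(0)) + (r - r)*7 = (-1 - 4*0) + 0*7 = (-1 + 0) + 0 = -1 + 0 = -1)
h(-120, 97) - 28773 = -1 - 28773 = -28774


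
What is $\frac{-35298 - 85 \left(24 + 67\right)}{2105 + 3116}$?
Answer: $- \frac{1871}{227} \approx -8.2423$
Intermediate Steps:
$\frac{-35298 - 85 \left(24 + 67\right)}{2105 + 3116} = \frac{-35298 - 7735}{5221} = \left(-35298 - 7735\right) \frac{1}{5221} = \left(-43033\right) \frac{1}{5221} = - \frac{1871}{227}$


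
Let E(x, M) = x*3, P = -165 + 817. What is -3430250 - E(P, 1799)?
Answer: -3432206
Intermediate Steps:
P = 652
E(x, M) = 3*x
-3430250 - E(P, 1799) = -3430250 - 3*652 = -3430250 - 1*1956 = -3430250 - 1956 = -3432206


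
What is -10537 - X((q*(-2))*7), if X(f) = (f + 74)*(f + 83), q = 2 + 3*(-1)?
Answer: -19073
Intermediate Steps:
q = -1 (q = 2 - 3 = -1)
X(f) = (74 + f)*(83 + f)
-10537 - X((q*(-2))*7) = -10537 - (6142 + (-1*(-2)*7)**2 + 157*(-1*(-2)*7)) = -10537 - (6142 + (2*7)**2 + 157*(2*7)) = -10537 - (6142 + 14**2 + 157*14) = -10537 - (6142 + 196 + 2198) = -10537 - 1*8536 = -10537 - 8536 = -19073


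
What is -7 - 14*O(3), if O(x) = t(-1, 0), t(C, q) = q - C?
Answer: -21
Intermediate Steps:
O(x) = 1 (O(x) = 0 - 1*(-1) = 0 + 1 = 1)
-7 - 14*O(3) = -7 - 14*1 = -7 - 14 = -21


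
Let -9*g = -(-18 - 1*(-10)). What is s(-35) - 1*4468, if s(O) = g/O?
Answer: -1407412/315 ≈ -4468.0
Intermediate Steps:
g = -8/9 (g = -(-1)*(-18 - 1*(-10))/9 = -(-1)*(-18 + 10)/9 = -(-1)*(-8)/9 = -⅑*8 = -8/9 ≈ -0.88889)
s(O) = -8/(9*O)
s(-35) - 1*4468 = -8/9/(-35) - 1*4468 = -8/9*(-1/35) - 4468 = 8/315 - 4468 = -1407412/315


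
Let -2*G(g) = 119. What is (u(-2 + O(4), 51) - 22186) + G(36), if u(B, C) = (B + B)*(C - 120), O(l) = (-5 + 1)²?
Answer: -48355/2 ≈ -24178.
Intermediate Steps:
G(g) = -119/2 (G(g) = -½*119 = -119/2)
O(l) = 16 (O(l) = (-4)² = 16)
u(B, C) = 2*B*(-120 + C) (u(B, C) = (2*B)*(-120 + C) = 2*B*(-120 + C))
(u(-2 + O(4), 51) - 22186) + G(36) = (2*(-2 + 16)*(-120 + 51) - 22186) - 119/2 = (2*14*(-69) - 22186) - 119/2 = (-1932 - 22186) - 119/2 = -24118 - 119/2 = -48355/2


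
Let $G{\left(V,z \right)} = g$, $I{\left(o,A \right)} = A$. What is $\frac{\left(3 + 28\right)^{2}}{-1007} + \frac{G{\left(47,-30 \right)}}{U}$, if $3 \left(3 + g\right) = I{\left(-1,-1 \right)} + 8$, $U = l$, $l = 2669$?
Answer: $- \frac{7696741}{8063049} \approx -0.95457$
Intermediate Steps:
$U = 2669$
$g = - \frac{2}{3}$ ($g = -3 + \frac{-1 + 8}{3} = -3 + \frac{1}{3} \cdot 7 = -3 + \frac{7}{3} = - \frac{2}{3} \approx -0.66667$)
$G{\left(V,z \right)} = - \frac{2}{3}$
$\frac{\left(3 + 28\right)^{2}}{-1007} + \frac{G{\left(47,-30 \right)}}{U} = \frac{\left(3 + 28\right)^{2}}{-1007} - \frac{2}{3 \cdot 2669} = 31^{2} \left(- \frac{1}{1007}\right) - \frac{2}{8007} = 961 \left(- \frac{1}{1007}\right) - \frac{2}{8007} = - \frac{961}{1007} - \frac{2}{8007} = - \frac{7696741}{8063049}$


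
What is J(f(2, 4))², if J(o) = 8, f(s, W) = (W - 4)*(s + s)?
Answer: 64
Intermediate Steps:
f(s, W) = 2*s*(-4 + W) (f(s, W) = (-4 + W)*(2*s) = 2*s*(-4 + W))
J(f(2, 4))² = 8² = 64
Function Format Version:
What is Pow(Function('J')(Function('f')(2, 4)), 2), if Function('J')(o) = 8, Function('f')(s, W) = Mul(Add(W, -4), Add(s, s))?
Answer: 64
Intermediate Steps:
Function('f')(s, W) = Mul(2, s, Add(-4, W)) (Function('f')(s, W) = Mul(Add(-4, W), Mul(2, s)) = Mul(2, s, Add(-4, W)))
Pow(Function('J')(Function('f')(2, 4)), 2) = Pow(8, 2) = 64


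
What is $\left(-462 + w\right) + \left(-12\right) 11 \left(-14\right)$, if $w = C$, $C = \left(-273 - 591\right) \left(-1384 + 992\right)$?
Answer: $340074$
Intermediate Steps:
$C = 338688$ ($C = \left(-864\right) \left(-392\right) = 338688$)
$w = 338688$
$\left(-462 + w\right) + \left(-12\right) 11 \left(-14\right) = \left(-462 + 338688\right) + \left(-12\right) 11 \left(-14\right) = 338226 - -1848 = 338226 + 1848 = 340074$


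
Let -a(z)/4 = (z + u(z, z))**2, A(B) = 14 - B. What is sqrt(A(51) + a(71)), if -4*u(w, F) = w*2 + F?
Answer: I*sqrt(5189)/2 ≈ 36.017*I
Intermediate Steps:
u(w, F) = -w/2 - F/4 (u(w, F) = -(w*2 + F)/4 = -(2*w + F)/4 = -(F + 2*w)/4 = -w/2 - F/4)
a(z) = -z**2/4 (a(z) = -4*(z + (-z/2 - z/4))**2 = -4*(z - 3*z/4)**2 = -4*z**2/16 = -z**2/4)
sqrt(A(51) + a(71)) = sqrt((14 - 1*51) - 1/4*71**2) = sqrt((14 - 51) - 1/4*5041) = sqrt(-37 - 5041/4) = sqrt(-5189/4) = I*sqrt(5189)/2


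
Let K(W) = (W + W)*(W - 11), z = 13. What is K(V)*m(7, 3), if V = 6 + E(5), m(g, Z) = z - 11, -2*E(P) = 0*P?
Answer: -120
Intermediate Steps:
E(P) = 0 (E(P) = -0*P = -½*0 = 0)
m(g, Z) = 2 (m(g, Z) = 13 - 11 = 2)
V = 6 (V = 6 + 0 = 6)
K(W) = 2*W*(-11 + W) (K(W) = (2*W)*(-11 + W) = 2*W*(-11 + W))
K(V)*m(7, 3) = (2*6*(-11 + 6))*2 = (2*6*(-5))*2 = -60*2 = -120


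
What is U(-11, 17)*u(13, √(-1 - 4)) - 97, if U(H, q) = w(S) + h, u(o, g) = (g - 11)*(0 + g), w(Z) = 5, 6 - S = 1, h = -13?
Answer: -57 + 88*I*√5 ≈ -57.0 + 196.77*I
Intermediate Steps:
S = 5 (S = 6 - 1*1 = 6 - 1 = 5)
u(o, g) = g*(-11 + g) (u(o, g) = (-11 + g)*g = g*(-11 + g))
U(H, q) = -8 (U(H, q) = 5 - 13 = -8)
U(-11, 17)*u(13, √(-1 - 4)) - 97 = -8*√(-1 - 4)*(-11 + √(-1 - 4)) - 97 = -8*√(-5)*(-11 + √(-5)) - 97 = -8*I*√5*(-11 + I*√5) - 97 = -97 - 8*I*√5*(-11 + I*√5)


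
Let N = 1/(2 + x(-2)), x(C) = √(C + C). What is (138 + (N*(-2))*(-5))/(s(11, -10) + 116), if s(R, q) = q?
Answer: 281/212 - 5*I/212 ≈ 1.3255 - 0.023585*I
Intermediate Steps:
x(C) = √2*√C (x(C) = √(2*C) = √2*√C)
N = (2 - 2*I)/8 (N = 1/(2 + √2*√(-2)) = 1/(2 + √2*(I*√2)) = 1/(2 + 2*I) = (2 - 2*I)/8 ≈ 0.25 - 0.25*I)
(138 + (N*(-2))*(-5))/(s(11, -10) + 116) = (138 + ((¼ - I/4)*(-2))*(-5))/(-10 + 116) = (138 + (-½ + I/2)*(-5))/106 = (138 + (5/2 - 5*I/2))/106 = (281/2 - 5*I/2)/106 = 281/212 - 5*I/212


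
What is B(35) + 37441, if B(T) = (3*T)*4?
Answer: 37861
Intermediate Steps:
B(T) = 12*T
B(35) + 37441 = 12*35 + 37441 = 420 + 37441 = 37861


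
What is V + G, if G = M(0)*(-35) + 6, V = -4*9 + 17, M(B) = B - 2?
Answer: 57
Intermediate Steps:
M(B) = -2 + B
V = -19 (V = -36 + 17 = -19)
G = 76 (G = (-2 + 0)*(-35) + 6 = -2*(-35) + 6 = 70 + 6 = 76)
V + G = -19 + 76 = 57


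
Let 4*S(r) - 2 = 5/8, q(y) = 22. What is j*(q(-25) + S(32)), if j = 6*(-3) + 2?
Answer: -725/2 ≈ -362.50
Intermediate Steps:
j = -16 (j = -18 + 2 = -16)
S(r) = 21/32 (S(r) = 1/2 + (5/8)/4 = 1/2 + (5*(1/8))/4 = 1/2 + (1/4)*(5/8) = 1/2 + 5/32 = 21/32)
j*(q(-25) + S(32)) = -16*(22 + 21/32) = -16*725/32 = -725/2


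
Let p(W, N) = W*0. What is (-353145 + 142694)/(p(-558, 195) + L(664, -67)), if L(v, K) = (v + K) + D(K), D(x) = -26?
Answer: -210451/571 ≈ -368.57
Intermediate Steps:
p(W, N) = 0
L(v, K) = -26 + K + v (L(v, K) = (v + K) - 26 = (K + v) - 26 = -26 + K + v)
(-353145 + 142694)/(p(-558, 195) + L(664, -67)) = (-353145 + 142694)/(0 + (-26 - 67 + 664)) = -210451/(0 + 571) = -210451/571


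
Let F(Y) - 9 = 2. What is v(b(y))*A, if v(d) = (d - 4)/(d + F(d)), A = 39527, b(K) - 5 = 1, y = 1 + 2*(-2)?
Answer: 79054/17 ≈ 4650.2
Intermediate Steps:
y = -3 (y = 1 - 4 = -3)
b(K) = 6 (b(K) = 5 + 1 = 6)
F(Y) = 11 (F(Y) = 9 + 2 = 11)
v(d) = (-4 + d)/(11 + d) (v(d) = (d - 4)/(d + 11) = (-4 + d)/(11 + d))
v(b(y))*A = ((-4 + 6)/(11 + 6))*39527 = (2/17)*39527 = 79054/17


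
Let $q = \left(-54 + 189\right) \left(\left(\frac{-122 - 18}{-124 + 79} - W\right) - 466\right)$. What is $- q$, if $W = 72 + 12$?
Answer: $73830$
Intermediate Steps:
$W = 84$
$q = -73830$ ($q = \left(-54 + 189\right) \left(\left(\frac{-122 - 18}{-124 + 79} - 84\right) - 466\right) = 135 \left(\left(- \frac{140}{-45} - 84\right) - 466\right) = 135 \left(\left(\left(-140\right) \left(- \frac{1}{45}\right) - 84\right) - 466\right) = 135 \left(\left(\frac{28}{9} - 84\right) - 466\right) = 135 \left(- \frac{728}{9} - 466\right) = 135 \left(- \frac{4922}{9}\right) = -73830$)
$- q = \left(-1\right) \left(-73830\right) = 73830$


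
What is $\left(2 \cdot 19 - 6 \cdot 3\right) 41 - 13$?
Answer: $807$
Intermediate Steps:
$\left(2 \cdot 19 - 6 \cdot 3\right) 41 - 13 = \left(38 - 18\right) 41 - 13 = 20 \cdot 41 - 13 = 820 - 13 = 807$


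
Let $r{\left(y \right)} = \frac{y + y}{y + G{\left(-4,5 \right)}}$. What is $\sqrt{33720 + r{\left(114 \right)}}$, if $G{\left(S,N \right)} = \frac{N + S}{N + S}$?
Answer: $\frac{6 \sqrt{12388145}}{115} \approx 183.64$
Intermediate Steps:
$G{\left(S,N \right)} = 1$
$r{\left(y \right)} = \frac{2 y}{1 + y}$ ($r{\left(y \right)} = \frac{y + y}{y + 1} = \frac{2 y}{1 + y}$)
$\sqrt{33720 + r{\left(114 \right)}} = \sqrt{33720 + 2 \cdot 114 \frac{1}{1 + 114}} = \sqrt{33720 + 2 \cdot 114 \cdot \frac{1}{115}} = \sqrt{33720 + \frac{228}{115}} = \sqrt{\frac{3878028}{115}} = \frac{6 \sqrt{12388145}}{115}$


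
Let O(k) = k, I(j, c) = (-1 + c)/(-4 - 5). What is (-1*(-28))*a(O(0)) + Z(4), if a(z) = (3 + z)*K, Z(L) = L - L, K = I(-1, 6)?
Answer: -140/3 ≈ -46.667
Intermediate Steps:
I(j, c) = ⅑ - c/9 (I(j, c) = (-1 + c)/(-9) = (-1 + c)*(-⅑) = ⅑ - c/9)
K = -5/9 (K = ⅑ - ⅑*6 = ⅑ - ⅔ = -5/9 ≈ -0.55556)
Z(L) = 0
a(z) = -5/3 - 5*z/9 (a(z) = (3 + z)*(-5/9) = -5/3 - 5*z/9)
(-1*(-28))*a(O(0)) + Z(4) = (-1*(-28))*(-5/3 - 5/9*0) + 0 = 28*(-5/3 + 0) + 0 = 28*(-5/3) + 0 = -140/3 + 0 = -140/3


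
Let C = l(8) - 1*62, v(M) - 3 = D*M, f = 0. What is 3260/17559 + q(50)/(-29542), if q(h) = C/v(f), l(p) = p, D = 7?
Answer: 48311491/259363989 ≈ 0.18627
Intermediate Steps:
v(M) = 3 + 7*M
C = -54 (C = 8 - 1*62 = 8 - 62 = -54)
q(h) = -18 (q(h) = -54/(3 + 7*0) = -54/(3 + 0) = -54/3 = -54*1/3 = -18)
3260/17559 + q(50)/(-29542) = 3260/17559 - 18/(-29542) = 3260*(1/17559) - 18*(-1/29542) = 3260/17559 + 9/14771 = 48311491/259363989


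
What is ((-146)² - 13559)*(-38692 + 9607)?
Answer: -225612345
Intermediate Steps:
((-146)² - 13559)*(-38692 + 9607) = (21316 - 13559)*(-29085) = 7757*(-29085) = -225612345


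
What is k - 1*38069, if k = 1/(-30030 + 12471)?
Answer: -668453572/17559 ≈ -38069.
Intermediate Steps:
k = -1/17559 (k = 1/(-17559) = -1/17559 ≈ -5.6951e-5)
k - 1*38069 = -1/17559 - 1*38069 = -1/17559 - 38069 = -668453572/17559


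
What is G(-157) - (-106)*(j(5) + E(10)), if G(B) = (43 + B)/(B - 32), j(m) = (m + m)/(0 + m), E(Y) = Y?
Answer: 80174/63 ≈ 1272.6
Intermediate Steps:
j(m) = 2 (j(m) = (2*m)/m = 2)
G(B) = (43 + B)/(-32 + B)
G(-157) - (-106)*(j(5) + E(10)) = (43 - 157)/(-32 - 157) - (-106)*(2 + 10) = -114/(-189) - (-106)*12 = -1/189*(-114) - 1*(-1272) = 38/63 + 1272 = 80174/63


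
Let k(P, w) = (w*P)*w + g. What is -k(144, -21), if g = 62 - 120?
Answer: -63446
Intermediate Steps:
g = -58
k(P, w) = -58 + P*w² (k(P, w) = (w*P)*w - 58 = (P*w)*w - 58 = P*w² - 58 = -58 + P*w²)
-k(144, -21) = -(-58 + 144*(-21)²) = -(-58 + 144*441) = -(-58 + 63504) = -1*63446 = -63446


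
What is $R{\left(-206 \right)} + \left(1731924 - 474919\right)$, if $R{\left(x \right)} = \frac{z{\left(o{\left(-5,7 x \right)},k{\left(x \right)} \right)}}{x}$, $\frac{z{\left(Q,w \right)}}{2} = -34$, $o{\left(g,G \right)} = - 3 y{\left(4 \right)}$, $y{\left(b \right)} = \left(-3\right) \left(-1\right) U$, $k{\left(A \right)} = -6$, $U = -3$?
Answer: $\frac{129471549}{103} \approx 1.257 \cdot 10^{6}$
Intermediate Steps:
$y{\left(b \right)} = -9$ ($y{\left(b \right)} = \left(-3\right) \left(-1\right) \left(-3\right) = 3 \left(-3\right) = -9$)
$o{\left(g,G \right)} = 27$ ($o{\left(g,G \right)} = \left(-3\right) \left(-9\right) = 27$)
$z{\left(Q,w \right)} = -68$ ($z{\left(Q,w \right)} = 2 \left(-34\right) = -68$)
$R{\left(x \right)} = - \frac{68}{x}$
$R{\left(-206 \right)} + \left(1731924 - 474919\right) = - \frac{68}{-206} + \left(1731924 - 474919\right) = \left(-68\right) \left(- \frac{1}{206}\right) + 1257005 = \frac{34}{103} + 1257005 = \frac{129471549}{103}$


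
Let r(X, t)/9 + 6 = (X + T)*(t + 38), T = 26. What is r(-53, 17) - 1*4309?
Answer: -17728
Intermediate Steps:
r(X, t) = -54 + 9*(26 + X)*(38 + t) (r(X, t) = -54 + 9*((X + 26)*(t + 38)) = -54 + 9*((26 + X)*(38 + t)) = -54 + 9*(26 + X)*(38 + t))
r(-53, 17) - 1*4309 = (8838 + 234*17 + 342*(-53) + 9*(-53)*17) - 1*4309 = (8838 + 3978 - 18126 - 8109) - 4309 = -13419 - 4309 = -17728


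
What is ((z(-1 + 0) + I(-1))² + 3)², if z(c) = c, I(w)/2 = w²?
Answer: 16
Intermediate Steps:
I(w) = 2*w²
((z(-1 + 0) + I(-1))² + 3)² = (((-1 + 0) + 2*(-1)²)² + 3)² = ((-1 + 2*1)² + 3)² = ((-1 + 2)² + 3)² = (1² + 3)² = (1 + 3)² = 4² = 16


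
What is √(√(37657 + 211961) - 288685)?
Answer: √(-288685 + √249618) ≈ 536.83*I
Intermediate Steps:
√(√(37657 + 211961) - 288685) = √(√249618 - 288685) = √(-288685 + √249618)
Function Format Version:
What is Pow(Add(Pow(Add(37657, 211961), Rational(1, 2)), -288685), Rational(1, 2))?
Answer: Pow(Add(-288685, Pow(249618, Rational(1, 2))), Rational(1, 2)) ≈ Mul(536.83, I)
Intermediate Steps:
Pow(Add(Pow(Add(37657, 211961), Rational(1, 2)), -288685), Rational(1, 2)) = Pow(Add(Pow(249618, Rational(1, 2)), -288685), Rational(1, 2)) = Pow(Add(-288685, Pow(249618, Rational(1, 2))), Rational(1, 2))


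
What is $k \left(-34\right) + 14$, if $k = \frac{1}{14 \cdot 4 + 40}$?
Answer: $\frac{655}{48} \approx 13.646$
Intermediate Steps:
$k = \frac{1}{96}$ ($k = \frac{1}{56 + 40} = \frac{1}{96} \approx 0.010417$)
$k \left(-34\right) + 14 = \frac{1}{96} \left(-34\right) + 14 = - \frac{17}{48} + 14 = \frac{655}{48}$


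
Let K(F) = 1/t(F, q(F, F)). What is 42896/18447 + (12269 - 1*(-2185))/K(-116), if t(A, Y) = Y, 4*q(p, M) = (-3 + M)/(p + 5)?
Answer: 5291394241/1365078 ≈ 3876.3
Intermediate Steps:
q(p, M) = (-3 + M)/(4*(5 + p)) (q(p, M) = ((-3 + M)/(p + 5))/4 = ((-3 + M)/(5 + p))/4 = (-3 + M)/(4*(5 + p)))
K(F) = 4*(5 + F)/(-3 + F) (K(F) = 1/((-3 + F)/(4*(5 + F))) = 4*(5 + F)/(-3 + F))
42896/18447 + (12269 - 1*(-2185))/K(-116) = 42896/18447 + (12269 - 1*(-2185))/((4*(5 - 116)/(-3 - 116))) = 42896*(1/18447) + (12269 + 2185)/((4*(-111)/(-119))) = 42896/18447 + 14454/((4*(-1/119)*(-111))) = 42896/18447 + 14454/(444/119) = 42896/18447 + 14454*(119/444) = 42896/18447 + 286671/74 = 5291394241/1365078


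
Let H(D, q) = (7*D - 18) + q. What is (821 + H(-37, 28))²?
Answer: 327184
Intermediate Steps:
H(D, q) = -18 + q + 7*D (H(D, q) = (-18 + 7*D) + q = -18 + q + 7*D)
(821 + H(-37, 28))² = (821 + (-18 + 28 + 7*(-37)))² = (821 + (-18 + 28 - 259))² = (821 - 249)² = 572² = 327184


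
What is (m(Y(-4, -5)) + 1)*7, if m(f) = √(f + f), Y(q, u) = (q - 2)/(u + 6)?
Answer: 7 + 14*I*√3 ≈ 7.0 + 24.249*I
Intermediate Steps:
Y(q, u) = (-2 + q)/(6 + u)
m(f) = √2*√f (m(f) = √(2*f) = √2*√f)
(m(Y(-4, -5)) + 1)*7 = (√2*√((-2 - 4)/(6 - 5)) + 1)*7 = (√2*√(-6/1) + 1)*7 = (√2*√(1*(-6)) + 1)*7 = (√2*√(-6) + 1)*7 = (√2*(I*√6) + 1)*7 = (2*I*√3 + 1)*7 = (1 + 2*I*√3)*7 = 7 + 14*I*√3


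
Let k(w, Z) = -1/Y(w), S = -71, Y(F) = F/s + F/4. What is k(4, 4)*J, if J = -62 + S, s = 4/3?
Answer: 133/4 ≈ 33.250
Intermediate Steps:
s = 4/3 (s = 4*(⅓) = 4/3 ≈ 1.3333)
Y(F) = F (Y(F) = F/(4/3) + F/4 = F*(¾) + F*(¼) = 3*F/4 + F/4 = F)
J = -133 (J = -62 - 71 = -133)
k(w, Z) = -1/w
k(4, 4)*J = -1/4*(-133) = -1*¼*(-133) = -¼*(-133) = 133/4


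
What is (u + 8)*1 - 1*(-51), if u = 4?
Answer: 63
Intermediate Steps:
(u + 8)*1 - 1*(-51) = (4 + 8)*1 - 1*(-51) = 12*1 + 51 = 12 + 51 = 63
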